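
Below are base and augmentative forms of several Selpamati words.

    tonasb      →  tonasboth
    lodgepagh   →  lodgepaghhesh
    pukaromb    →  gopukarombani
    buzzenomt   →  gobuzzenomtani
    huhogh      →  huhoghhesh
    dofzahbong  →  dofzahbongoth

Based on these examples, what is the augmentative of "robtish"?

robtishoth

"robtish" has second-to-last letter 's'. The one such stem in the data (tonasb → tonasboth) adds -oth, so the same rule applies.
So robtish → robtishoth.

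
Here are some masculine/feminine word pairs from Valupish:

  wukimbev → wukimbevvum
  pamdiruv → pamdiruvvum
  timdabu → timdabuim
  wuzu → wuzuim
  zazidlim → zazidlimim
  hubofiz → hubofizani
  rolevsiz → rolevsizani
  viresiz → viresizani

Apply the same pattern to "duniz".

dunizani

pamdiruv and timdabu both have last vowel 'u' yet inflect differently (pamdiruvvum, timdabuim), so the last vowel is not what conditions the rule; the final letter is.
"duniz" ends in -z. The stems ending in -z (hubofiz → hubofizani, rolevsiz → rolevsizani, viresiz → viresizani) add -ani.
The other patterns: stems ending in -v double the final consonant and add -um; stems ending in -m or -u add -im.
So duniz → dunizani.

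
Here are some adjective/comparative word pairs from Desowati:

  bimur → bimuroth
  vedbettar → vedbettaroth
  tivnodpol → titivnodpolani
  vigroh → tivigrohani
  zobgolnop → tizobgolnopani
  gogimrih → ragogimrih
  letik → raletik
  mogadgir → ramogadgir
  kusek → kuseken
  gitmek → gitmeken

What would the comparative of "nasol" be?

tinasolani

"nasol" has last vowel 'o'. The stems whose last vowel is 'o' (tivnodpol → titivnodpolani, vigroh → tivigrohani, zobgolnop → tizobgolnopani) add ti- … -ani around the stem.
So nasol → tinasolani.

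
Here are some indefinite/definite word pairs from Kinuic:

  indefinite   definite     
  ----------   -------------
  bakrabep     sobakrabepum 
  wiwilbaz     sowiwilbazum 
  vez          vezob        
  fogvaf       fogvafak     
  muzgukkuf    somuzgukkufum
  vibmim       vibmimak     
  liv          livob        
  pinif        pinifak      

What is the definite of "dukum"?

dukumak

fogvaf and muzgukkuf both end in -f yet inflect differently (fogvafak, somuzgukkufum), so the final letter is not what conditions the rule; the number of vowels is.
"dukum" has 2 vowels. The stems with 2 vowels (fogvaf → fogvafak, pinif → pinifak, vibmim → vibmimak) add -ak.
The other patterns: stems with 1 vowel add -ob; stems with 3 vowels add so- … -um around the stem.
So dukum → dukumak.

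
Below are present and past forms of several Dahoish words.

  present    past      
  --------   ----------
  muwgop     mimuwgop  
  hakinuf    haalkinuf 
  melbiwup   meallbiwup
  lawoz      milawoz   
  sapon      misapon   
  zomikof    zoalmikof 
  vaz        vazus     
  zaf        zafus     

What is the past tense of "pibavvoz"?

vaz and lawoz both end in -z yet inflect differently (vazus, milawoz), so the final letter is not what conditions the rule; the number of vowels is.
"pibavvoz" has 3 vowels. The stems with 3 vowels (hakinuf → haalkinuf, zomikof → zoalmikof, melbiwup → meallbiwup) insert -al- after the first vowel.
So pibavvoz → pialbavvoz.

pialbavvoz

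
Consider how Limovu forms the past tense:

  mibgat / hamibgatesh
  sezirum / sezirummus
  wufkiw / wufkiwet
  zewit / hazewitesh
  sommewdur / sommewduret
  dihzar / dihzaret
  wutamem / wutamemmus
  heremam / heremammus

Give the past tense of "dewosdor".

dewosdoret

heremam and mibgat both have last vowel 'a' yet inflect differently (heremammus, hamibgatesh), so the last vowel is not what conditions the rule; the final letter is.
"dewosdor" ends in -r. The stems ending in -r (dihzar → dihzaret, sommewdur → sommewduret) add -et.
So dewosdor → dewosdoret.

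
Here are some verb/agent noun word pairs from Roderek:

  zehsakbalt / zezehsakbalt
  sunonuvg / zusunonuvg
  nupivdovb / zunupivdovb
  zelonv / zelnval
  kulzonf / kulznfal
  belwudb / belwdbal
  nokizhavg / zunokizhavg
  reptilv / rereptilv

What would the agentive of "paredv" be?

pardval

reptilv and zelonv both end in -v yet inflect differently (rereptilv, zelnval), so the final letter is not what conditions the rule; the second-to-last letter is.
"paredv" has second-to-last letter 'd'. The one such stem in the data (belwudb → belwdbal) deletes the last vowel and adds -al (as do zelonv, kulzonf), so the same rule applies.
So paredv → pardval.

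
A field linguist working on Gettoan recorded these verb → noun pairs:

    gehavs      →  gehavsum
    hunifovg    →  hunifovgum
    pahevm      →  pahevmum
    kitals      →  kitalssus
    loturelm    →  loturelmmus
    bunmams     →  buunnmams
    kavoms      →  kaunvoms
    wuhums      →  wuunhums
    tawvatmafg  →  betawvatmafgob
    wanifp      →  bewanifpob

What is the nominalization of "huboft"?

"huboft" has second-to-last letter 'f'. The stems whose second-to-last letter is 'f' (tawvatmafg → betawvatmafgob, wanifp → bewanifpob) add be- … -ob around the stem.
The other patterns: stems whose second-to-last letter is 'v' add -um; stems whose second-to-last letter is 'l' double the final consonant and add -us; stems whose second-to-last letter is 'm' insert -un- after the first vowel.
So huboft → behuboftob.

behuboftob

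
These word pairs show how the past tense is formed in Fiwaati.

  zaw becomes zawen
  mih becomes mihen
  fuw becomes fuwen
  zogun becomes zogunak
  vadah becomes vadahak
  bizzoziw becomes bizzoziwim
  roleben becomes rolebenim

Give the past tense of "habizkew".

"habizkew" has 3 vowels. The stems with 3 vowels (bizzoziw → bizzoziwim, roleben → rolebenim) add -im.
So habizkew → habizkewim.

habizkewim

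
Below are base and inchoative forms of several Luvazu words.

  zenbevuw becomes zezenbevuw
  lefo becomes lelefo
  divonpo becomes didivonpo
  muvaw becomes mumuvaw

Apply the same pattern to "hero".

hehero

Every pair shown (zenbevuw → zezenbevuw, lefo → lelefo, divonpo → didivonpo, …) follows the same rule: repeat the first consonant+vowel as a prefix.
So hero → hehero.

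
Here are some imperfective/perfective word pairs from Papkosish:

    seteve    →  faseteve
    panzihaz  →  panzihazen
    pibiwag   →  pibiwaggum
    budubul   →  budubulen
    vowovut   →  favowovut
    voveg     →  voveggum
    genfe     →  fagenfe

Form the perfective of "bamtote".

fabamtote

pibiwag and panzihaz both have last vowel 'a' yet inflect differently (pibiwaggum, panzihazen), so the last vowel is not what conditions the rule; the final letter is.
"bamtote" ends in -e. The stems ending in -e (genfe → fagenfe, seteve → faseteve) add the prefix fa-.
The other patterns: stems ending in -g double the final consonant and add -um; stems ending in -l or -z add -en.
So bamtote → fabamtote.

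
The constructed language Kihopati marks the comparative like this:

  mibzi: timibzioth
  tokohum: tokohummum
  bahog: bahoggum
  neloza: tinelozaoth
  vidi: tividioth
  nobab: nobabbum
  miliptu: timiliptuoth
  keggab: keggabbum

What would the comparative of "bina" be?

"bina" ends in a vowel. The stems ending in a vowel (miliptu → timiliptuoth, mibzi → timibzioth, neloza → tinelozaoth) add ti- … -oth around the stem.
The other pattern: stems ending in a consonant double the final consonant and add -um.
So bina → tibinaoth.

tibinaoth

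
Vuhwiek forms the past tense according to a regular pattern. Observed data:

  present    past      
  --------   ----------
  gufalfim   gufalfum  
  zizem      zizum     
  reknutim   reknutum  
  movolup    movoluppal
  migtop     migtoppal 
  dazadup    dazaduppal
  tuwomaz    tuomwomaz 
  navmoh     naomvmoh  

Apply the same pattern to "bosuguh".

boomsuguh

migtop and navmoh both have last vowel 'o' yet inflect differently (migtoppal, naomvmoh), so the last vowel is not what conditions the rule; the final letter is.
"bosuguh" ends in -h. The one such stem in the data (navmoh → naomvmoh) inserts -om- after the first vowel (as does tuwomaz), so the same rule applies.
So bosuguh → boomsuguh.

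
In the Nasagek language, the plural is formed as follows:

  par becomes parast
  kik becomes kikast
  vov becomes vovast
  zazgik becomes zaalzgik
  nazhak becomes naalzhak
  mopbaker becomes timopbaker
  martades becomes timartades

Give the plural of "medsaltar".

kik and zazgik both end in -k yet inflect differently (kikast, zaalzgik), so the final letter is not what conditions the rule; the number of vowels is.
"medsaltar" has 3 vowels. The stems with 3 vowels (mopbaker → timopbaker, martades → timartades) add the prefix ti-.
The other patterns: stems with 1 vowel add -ast; stems with 2 vowels insert -al- after the first vowel.
So medsaltar → timedsaltar.

timedsaltar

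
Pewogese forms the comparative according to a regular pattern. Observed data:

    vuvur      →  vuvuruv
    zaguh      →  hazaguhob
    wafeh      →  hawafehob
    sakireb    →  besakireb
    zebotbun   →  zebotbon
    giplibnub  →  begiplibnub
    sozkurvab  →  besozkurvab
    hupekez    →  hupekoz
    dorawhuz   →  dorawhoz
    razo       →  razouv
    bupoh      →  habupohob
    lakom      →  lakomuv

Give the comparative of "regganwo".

hupekez and sakireb both have last vowel 'e' yet inflect differently (hupekoz, besakireb), so the last vowel is not what conditions the rule; the final letter is.
"regganwo" ends in -o. The one such stem in the data (razo → razouv) adds -uv, so the same rule applies.
The other patterns: stems ending in -n or -z change the last vowel to 'o'; stems ending in -b add the prefix be-; stems ending in -h add ha- … -ob around the stem.
So regganwo → regganwouv.

regganwouv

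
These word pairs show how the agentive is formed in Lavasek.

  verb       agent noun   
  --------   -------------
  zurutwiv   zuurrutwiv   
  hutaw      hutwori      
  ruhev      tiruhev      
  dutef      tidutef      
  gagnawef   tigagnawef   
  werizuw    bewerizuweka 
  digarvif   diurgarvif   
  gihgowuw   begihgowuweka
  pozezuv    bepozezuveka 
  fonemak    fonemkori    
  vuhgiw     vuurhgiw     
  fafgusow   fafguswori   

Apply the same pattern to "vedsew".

pozezuv and zurutwiv both end in -v yet inflect differently (bepozezuveka, zuurrutwiv), so the final letter is not what conditions the rule; the last vowel is.
"vedsew" has last vowel 'e'. The stems whose last vowel is 'e' (dutef → tidutef, gagnawef → tigagnawef, ruhev → tiruhev) add the prefix ti-.
The other patterns: stems whose last vowel is 'u' add be- … -eka around the stem; stems whose last vowel is 'i' insert -ur- after the first vowel; stems whose last vowel is 'a' or 'o' delete the last vowel and add -ori.
So vedsew → tivedsew.

tivedsew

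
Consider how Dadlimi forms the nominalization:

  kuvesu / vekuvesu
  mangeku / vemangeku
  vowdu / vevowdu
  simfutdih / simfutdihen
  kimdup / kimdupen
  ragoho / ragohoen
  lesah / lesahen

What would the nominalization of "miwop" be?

kuvesu and kimdup both have last vowel 'u' yet inflect differently (vekuvesu, kimdupen), so the last vowel is not what conditions the rule; the final letter is.
"miwop" ends in -p. The one such stem in the data (kimdup → kimdupen) adds -en, so the same rule applies.
So miwop → miwopen.

miwopen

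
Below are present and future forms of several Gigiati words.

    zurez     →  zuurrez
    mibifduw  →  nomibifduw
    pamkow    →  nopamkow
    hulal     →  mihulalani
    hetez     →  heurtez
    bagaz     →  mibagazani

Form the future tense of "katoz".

nokatoz

"katoz" has last vowel 'o'. The one such stem in the data (pamkow → nopamkow) adds the prefix no-, so the same rule applies.
So katoz → nokatoz.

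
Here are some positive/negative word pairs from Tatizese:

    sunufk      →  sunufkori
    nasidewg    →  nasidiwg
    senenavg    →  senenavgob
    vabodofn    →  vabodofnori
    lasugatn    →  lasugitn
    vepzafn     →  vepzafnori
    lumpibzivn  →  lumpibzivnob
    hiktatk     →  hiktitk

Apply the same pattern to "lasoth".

lumpibzivn and vabodofn both end in -n yet inflect differently (lumpibzivnob, vabodofnori), so the final letter is not what conditions the rule; the second-to-last letter is.
"lasoth" has second-to-last letter 't'. The stems whose second-to-last letter is 't' (hiktatk → hiktitk, lasugatn → lasugitn) change the last vowel to 'i'.
The other patterns: stems whose second-to-last letter is 'v' add -ob; stems whose second-to-last letter is 'f' add -ori.
So lasoth → lasith.

lasith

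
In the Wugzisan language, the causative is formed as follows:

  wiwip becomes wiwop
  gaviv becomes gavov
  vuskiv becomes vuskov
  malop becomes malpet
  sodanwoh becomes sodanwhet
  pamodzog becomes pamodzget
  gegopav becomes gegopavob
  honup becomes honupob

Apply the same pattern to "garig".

garog

"garig" has last vowel 'i'. The stems whose last vowel is 'i' (wiwip → wiwop, gaviv → gavov, vuskiv → vuskov) change the last vowel to 'o'.
The other patterns: stems whose last vowel is 'o' delete the last vowel and add -et; stems whose last vowel is 'a' or 'u' add -ob.
So garig → garog.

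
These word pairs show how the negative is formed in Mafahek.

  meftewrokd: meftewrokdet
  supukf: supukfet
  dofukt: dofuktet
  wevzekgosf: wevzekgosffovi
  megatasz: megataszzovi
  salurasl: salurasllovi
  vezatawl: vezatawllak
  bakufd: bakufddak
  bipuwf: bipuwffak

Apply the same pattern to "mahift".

mahifttak

supukf and wevzekgosf both end in -f yet inflect differently (supukfet, wevzekgosffovi), so the final letter is not what conditions the rule; the second-to-last letter is.
"mahift" has second-to-last letter 'f'. The one such stem in the data (bakufd → bakufddak) doubles the final consonant and adds -ak (as do vezatawl, bipuwf), so the same rule applies.
The other patterns: stems whose second-to-last letter is 'k' add -et; stems whose second-to-last letter is 's' double the final consonant and add -ovi.
So mahift → mahifttak.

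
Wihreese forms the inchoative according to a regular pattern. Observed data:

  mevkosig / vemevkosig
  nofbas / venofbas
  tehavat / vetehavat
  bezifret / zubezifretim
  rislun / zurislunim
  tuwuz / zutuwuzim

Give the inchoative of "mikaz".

tehavat and bezifret both end in -t yet inflect differently (vetehavat, zubezifretim), so the final letter is not what conditions the rule; the last vowel is.
"mikaz" has last vowel 'a'. The stems whose last vowel is 'a' (nofbas → venofbas, tehavat → vetehavat) add the prefix ve-.
So mikaz → vemikaz.

vemikaz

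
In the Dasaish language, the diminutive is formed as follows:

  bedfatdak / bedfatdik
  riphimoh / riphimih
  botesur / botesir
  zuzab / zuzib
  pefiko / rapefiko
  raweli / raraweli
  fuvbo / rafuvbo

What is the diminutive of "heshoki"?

raheshoki

pefiko and riphimoh both have last vowel 'o' yet inflect differently (rapefiko, riphimih), so the last vowel is not what conditions the rule; whether the stem ends in a vowel or a consonant is.
"heshoki" ends in a vowel. The stems ending in a vowel (pefiko → rapefiko, raweli → raraweli, fuvbo → rafuvbo) add the prefix ra-.
So heshoki → raheshoki.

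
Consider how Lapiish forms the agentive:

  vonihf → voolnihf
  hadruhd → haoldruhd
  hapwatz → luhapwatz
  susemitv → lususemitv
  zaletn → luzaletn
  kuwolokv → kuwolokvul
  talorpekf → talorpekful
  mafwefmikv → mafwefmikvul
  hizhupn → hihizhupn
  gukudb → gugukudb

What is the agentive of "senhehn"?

"senhehn" has second-to-last letter 'h'. The stems whose second-to-last letter is 'h' (vonihf → voolnihf, hadruhd → haoldruhd) insert -ol- after the first vowel.
So senhehn → seolnhehn.

seolnhehn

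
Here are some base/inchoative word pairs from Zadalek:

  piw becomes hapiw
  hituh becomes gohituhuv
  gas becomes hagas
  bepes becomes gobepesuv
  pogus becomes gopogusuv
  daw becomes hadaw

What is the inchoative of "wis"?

hawis

"wis" has 1 vowel. The stems with 1 vowel (daw → hadaw, piw → hapiw, gas → hagas) add the prefix ha-.
So wis → hawis.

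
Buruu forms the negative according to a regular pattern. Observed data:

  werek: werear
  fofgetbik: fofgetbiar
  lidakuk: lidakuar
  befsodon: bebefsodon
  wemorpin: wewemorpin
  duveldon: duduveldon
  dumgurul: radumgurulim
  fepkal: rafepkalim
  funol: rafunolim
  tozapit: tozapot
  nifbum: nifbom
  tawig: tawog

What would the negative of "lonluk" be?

lonluar

"lonluk" ends in -k. The stems ending in -k (werek → werear, fofgetbik → fofgetbiar, lidakuk → lidakuar) drop the final letter and add -ar.
So lonluk → lonluar.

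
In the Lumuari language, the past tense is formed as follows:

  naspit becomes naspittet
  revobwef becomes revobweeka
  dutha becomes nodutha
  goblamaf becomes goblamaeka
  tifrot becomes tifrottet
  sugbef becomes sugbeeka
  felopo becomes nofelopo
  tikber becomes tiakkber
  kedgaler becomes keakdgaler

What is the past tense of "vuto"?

novuto

"vuto" ends in -o. The one such stem in the data (felopo → nofelopo) adds the prefix no-, so the same rule applies.
The other patterns: stems ending in -t double the final consonant and add -et; stems ending in -r insert -ak- after the first vowel; stems ending in -f drop the final letter and add -eka.
So vuto → novuto.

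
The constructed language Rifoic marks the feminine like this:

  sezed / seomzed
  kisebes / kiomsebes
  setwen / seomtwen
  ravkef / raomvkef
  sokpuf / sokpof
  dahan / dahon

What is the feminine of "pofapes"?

poomfapes

ravkef and sokpuf both end in -f yet inflect differently (raomvkef, sokpof), so the final letter is not what conditions the rule; the last vowel is.
"pofapes" has last vowel 'e'. The stems whose last vowel is 'e' (sezed → seomzed, kisebes → kiomsebes, setwen → seomtwen) insert -om- after the first vowel.
So pofapes → poomfapes.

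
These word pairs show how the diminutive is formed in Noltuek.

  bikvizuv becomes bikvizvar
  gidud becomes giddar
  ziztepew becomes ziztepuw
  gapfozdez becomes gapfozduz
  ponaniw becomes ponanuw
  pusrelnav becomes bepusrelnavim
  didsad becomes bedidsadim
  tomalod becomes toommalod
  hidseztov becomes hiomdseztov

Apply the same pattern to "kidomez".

bikvizuv and pusrelnav both end in -v yet inflect differently (bikvizvar, bepusrelnavim), so the final letter is not what conditions the rule; the last vowel is.
"kidomez" has last vowel 'e'. The stems whose last vowel is 'e' (ziztepew → ziztepuw, gapfozdez → gapfozduz) change the last vowel to 'u'.
The other patterns: stems whose last vowel is 'u' delete the last vowel and add -ar; stems whose last vowel is 'a' add be- … -im around the stem; stems whose last vowel is 'o' insert -om- after the first vowel.
So kidomez → kidomuz.

kidomuz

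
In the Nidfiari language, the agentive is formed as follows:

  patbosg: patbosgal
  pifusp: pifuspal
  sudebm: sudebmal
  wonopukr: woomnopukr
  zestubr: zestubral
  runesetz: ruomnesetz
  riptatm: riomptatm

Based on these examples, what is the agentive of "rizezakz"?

zestubr and wonopukr both end in -r yet inflect differently (zestubral, woomnopukr), so the final letter is not what conditions the rule; the second-to-last letter is.
"rizezakz" has second-to-last letter 'k'. The one such stem in the data (wonopukr → woomnopukr) inserts -om- after the first vowel (as do runesetz, riptatm), so the same rule applies.
The other pattern: stems whose second-to-last letter is 'b' or 's' add -al.
So rizezakz → riomzezakz.

riomzezakz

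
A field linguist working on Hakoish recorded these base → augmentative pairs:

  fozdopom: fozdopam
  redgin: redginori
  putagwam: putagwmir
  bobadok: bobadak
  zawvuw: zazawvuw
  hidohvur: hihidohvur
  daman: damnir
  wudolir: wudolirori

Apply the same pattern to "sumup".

susumup

hidohvur and wudolir both end in -r yet inflect differently (hihidohvur, wudolirori), so the final letter is not what conditions the rule; the last vowel is.
"sumup" has last vowel 'u'. The stems whose last vowel is 'u' (hidohvur → hihidohvur, zawvuw → zazawvuw) repeat the first consonant+vowel as a prefix.
The other patterns: stems whose last vowel is 'a' delete the last vowel and add -ir; stems whose last vowel is 'i' add -ori; stems whose last vowel is 'o' change the last vowel to 'a'.
So sumup → susumup.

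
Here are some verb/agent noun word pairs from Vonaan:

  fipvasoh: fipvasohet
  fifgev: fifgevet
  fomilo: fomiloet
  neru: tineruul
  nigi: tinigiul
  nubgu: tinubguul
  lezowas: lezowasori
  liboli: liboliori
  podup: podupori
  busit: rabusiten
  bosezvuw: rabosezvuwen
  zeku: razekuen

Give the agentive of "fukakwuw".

fukakwuwet

nigi and liboli both end in -i yet inflect differently (tinigiul, liboliori), so the final letter is not what conditions the rule; the first letter is.
"fukakwuw" begins with f-. The stems beginning with f- (fipvasoh → fipvasohet, fifgev → fifgevet, fomilo → fomiloet) add -et.
So fukakwuw → fukakwuwet.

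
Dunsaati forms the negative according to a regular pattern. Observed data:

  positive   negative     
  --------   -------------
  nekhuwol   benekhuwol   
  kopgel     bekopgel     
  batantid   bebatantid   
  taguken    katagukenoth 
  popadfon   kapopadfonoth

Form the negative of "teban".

katebanoth

kopgel and taguken both have last vowel 'e' yet inflect differently (bekopgel, katagukenoth), so the last vowel is not what conditions the rule; the final letter is.
"teban" ends in -n. The stems ending in -n (taguken → katagukenoth, popadfon → kapopadfonoth) add ka- … -oth around the stem.
The other pattern: stems ending in -d or -l add the prefix be-.
So teban → katebanoth.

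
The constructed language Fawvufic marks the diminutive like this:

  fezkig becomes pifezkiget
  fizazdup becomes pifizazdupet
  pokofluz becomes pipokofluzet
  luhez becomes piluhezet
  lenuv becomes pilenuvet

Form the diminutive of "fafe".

Every pair shown (fezkig → pifezkiget, fizazdup → pifizazdupet, pokofluz → pipokofluzet, …) follows the same rule: add pi- … -et around the stem.
So fafe → pifafeet.

pifafeet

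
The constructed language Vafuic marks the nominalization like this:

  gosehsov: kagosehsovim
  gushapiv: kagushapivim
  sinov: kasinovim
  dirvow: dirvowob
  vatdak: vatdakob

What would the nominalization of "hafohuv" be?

gosehsov and dirvow both have last vowel 'o' yet inflect differently (kagosehsovim, dirvowob), so the last vowel is not what conditions the rule; the final letter is.
"hafohuv" ends in -v. The stems ending in -v (gosehsov → kagosehsovim, gushapiv → kagushapivim, sinov → kasinovim) add ka- … -im around the stem.
So hafohuv → kahafohuvim.

kahafohuvim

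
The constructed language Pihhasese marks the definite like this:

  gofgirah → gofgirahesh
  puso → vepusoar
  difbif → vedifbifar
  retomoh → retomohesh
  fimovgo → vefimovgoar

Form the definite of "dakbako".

retomoh and fimovgo both have last vowel 'o' yet inflect differently (retomohesh, vefimovgoar), so the last vowel is not what conditions the rule; the final letter is.
"dakbako" ends in -o. The stems ending in -o (fimovgo → vefimovgoar, puso → vepusoar) add ve- … -ar around the stem.
The other pattern: stems ending in -h add -esh.
So dakbako → vedakbakoar.

vedakbakoar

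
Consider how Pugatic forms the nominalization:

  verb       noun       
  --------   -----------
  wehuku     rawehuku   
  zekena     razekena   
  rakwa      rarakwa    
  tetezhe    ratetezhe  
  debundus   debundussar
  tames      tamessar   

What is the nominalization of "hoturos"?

"hoturos" ends in a consonant. The stems ending in a consonant (debundus → debundussar, tames → tamessar) double the final consonant and add -ar.
So hoturos → hoturossar.

hoturossar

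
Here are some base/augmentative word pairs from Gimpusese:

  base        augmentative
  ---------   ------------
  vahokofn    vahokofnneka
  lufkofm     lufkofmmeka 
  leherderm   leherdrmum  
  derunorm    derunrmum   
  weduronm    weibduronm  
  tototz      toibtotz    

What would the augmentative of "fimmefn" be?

"fimmefn" has second-to-last letter 'f'. The stems whose second-to-last letter is 'f' (vahokofn → vahokofnneka, lufkofm → lufkofmmeka) double the final consonant and add -eka.
So fimmefn → fimmefnneka.

fimmefnneka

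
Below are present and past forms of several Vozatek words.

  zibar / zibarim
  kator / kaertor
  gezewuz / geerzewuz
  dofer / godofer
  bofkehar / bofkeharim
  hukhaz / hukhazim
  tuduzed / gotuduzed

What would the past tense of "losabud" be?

"losabud" has last vowel 'u'. The one such stem in the data (gezewuz → geerzewuz) inserts -er- after the first vowel (as does kator), so the same rule applies.
So losabud → loersabud.

loersabud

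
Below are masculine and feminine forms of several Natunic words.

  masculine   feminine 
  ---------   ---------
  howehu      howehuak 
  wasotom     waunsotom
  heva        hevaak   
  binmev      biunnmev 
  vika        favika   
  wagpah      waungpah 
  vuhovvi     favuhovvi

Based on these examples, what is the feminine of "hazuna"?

"hazuna" begins with h-. The stems beginning with h- (heva → hevaak, howehu → howehuak) add -ak.
So hazuna → hazunaak.

hazunaak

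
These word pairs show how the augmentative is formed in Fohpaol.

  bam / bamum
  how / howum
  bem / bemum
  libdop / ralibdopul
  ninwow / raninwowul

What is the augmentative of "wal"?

walum

how and ninwow both end in -w yet inflect differently (howum, raninwowul), so the final letter is not what conditions the rule; the number of vowels is.
"wal" has 1 vowel. The stems with 1 vowel (bam → bamum, how → howum, bem → bemum) add -um.
So wal → walum.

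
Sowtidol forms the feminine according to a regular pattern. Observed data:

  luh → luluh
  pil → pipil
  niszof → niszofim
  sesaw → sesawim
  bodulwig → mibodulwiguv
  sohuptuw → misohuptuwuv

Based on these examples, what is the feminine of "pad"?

papad

sesaw and sohuptuw both end in -w yet inflect differently (sesawim, misohuptuwuv), so the final letter is not what conditions the rule; the number of vowels is.
"pad" has 1 vowel. The stems with 1 vowel (luh → luluh, pil → pipil) repeat the first consonant+vowel as a prefix.
The other patterns: stems with 2 vowels add -im; stems with 3 vowels add mi- … -uv around the stem.
So pad → papad.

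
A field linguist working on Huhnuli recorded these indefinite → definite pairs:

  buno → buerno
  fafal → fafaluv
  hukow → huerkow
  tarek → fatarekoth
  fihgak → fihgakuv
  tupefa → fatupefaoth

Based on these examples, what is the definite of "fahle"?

fahleuv

"fahle" begins with f-. The stems beginning with f- (fihgak → fihgakuv, fafal → fafaluv) add -uv.
The other patterns: stems beginning with t- add fa- … -oth around the stem; stems beginning with b- or h- insert -er- after the first vowel.
So fahle → fahleuv.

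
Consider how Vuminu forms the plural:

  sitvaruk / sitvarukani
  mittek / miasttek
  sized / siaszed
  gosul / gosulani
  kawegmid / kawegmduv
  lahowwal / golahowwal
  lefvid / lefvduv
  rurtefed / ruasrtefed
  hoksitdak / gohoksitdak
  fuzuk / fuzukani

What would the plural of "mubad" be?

gomubad

mittek and sitvaruk both end in -k yet inflect differently (miasttek, sitvarukani), so the final letter is not what conditions the rule; the last vowel is.
"mubad" has last vowel 'a'. The stems whose last vowel is 'a' (hoksitdak → gohoksitdak, lahowwal → golahowwal) add the prefix go-.
The other patterns: stems whose last vowel is 'e' insert -as- after the first vowel; stems whose last vowel is 'u' add -ani; stems whose last vowel is 'i' delete the last vowel and add -uv.
So mubad → gomubad.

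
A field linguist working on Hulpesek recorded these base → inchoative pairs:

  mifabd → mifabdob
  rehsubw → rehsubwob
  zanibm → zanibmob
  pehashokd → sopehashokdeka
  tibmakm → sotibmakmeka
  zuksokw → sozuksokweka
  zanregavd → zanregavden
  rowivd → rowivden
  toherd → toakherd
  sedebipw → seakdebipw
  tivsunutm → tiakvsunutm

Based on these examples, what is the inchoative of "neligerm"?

mifabd and pehashokd both end in -d yet inflect differently (mifabdob, sopehashokdeka), so the final letter is not what conditions the rule; the second-to-last letter is.
"neligerm" has second-to-last letter 'r'. The one such stem in the data (toherd → toakherd) inserts -ak- after the first vowel (as do sedebipw, tivsunutm), so the same rule applies.
The other patterns: stems whose second-to-last letter is 'b' add -ob; stems whose second-to-last letter is 'k' add so- … -eka around the stem; stems whose second-to-last letter is 'v' add -en.
So neligerm → neakligerm.

neakligerm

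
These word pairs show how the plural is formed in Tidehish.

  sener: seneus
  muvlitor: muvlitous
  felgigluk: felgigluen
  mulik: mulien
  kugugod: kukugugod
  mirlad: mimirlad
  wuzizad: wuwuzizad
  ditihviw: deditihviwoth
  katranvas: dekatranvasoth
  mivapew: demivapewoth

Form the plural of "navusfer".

navusfeus

muvlitor and kugugod both have last vowel 'o' yet inflect differently (muvlitous, kukugugod), so the last vowel is not what conditions the rule; the final letter is.
"navusfer" ends in -r. The stems ending in -r (sener → seneus, muvlitor → muvlitous) drop the final letter and add -us.
So navusfer → navusfeus.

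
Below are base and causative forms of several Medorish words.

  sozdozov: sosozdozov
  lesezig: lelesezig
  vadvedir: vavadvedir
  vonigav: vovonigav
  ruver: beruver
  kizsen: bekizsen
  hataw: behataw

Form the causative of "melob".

bemelob

"melob" has 2 vowels. The stems with 2 vowels (ruver → beruver, kizsen → bekizsen, hataw → behataw) add the prefix be-.
So melob → bemelob.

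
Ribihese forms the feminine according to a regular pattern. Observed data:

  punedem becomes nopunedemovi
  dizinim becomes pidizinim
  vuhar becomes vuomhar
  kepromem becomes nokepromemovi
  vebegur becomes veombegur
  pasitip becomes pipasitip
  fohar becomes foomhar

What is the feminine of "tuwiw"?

"tuwiw" has last vowel 'i'. The stems whose last vowel is 'i' (dizinim → pidizinim, pasitip → pipasitip) add the prefix pi-.
The other patterns: stems whose last vowel is 'e' add no- … -ovi around the stem; stems whose last vowel is 'a' or 'u' insert -om- after the first vowel.
So tuwiw → pituwiw.

pituwiw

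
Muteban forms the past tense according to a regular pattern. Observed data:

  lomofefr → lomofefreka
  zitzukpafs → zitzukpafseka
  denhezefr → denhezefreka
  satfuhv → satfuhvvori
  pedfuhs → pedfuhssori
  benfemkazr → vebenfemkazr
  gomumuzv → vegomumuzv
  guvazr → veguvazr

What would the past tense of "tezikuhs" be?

tezikuhssori

zitzukpafs and pedfuhs both end in -s yet inflect differently (zitzukpafseka, pedfuhssori), so the final letter is not what conditions the rule; the second-to-last letter is.
"tezikuhs" has second-to-last letter 'h'. The stems whose second-to-last letter is 'h' (satfuhv → satfuhvvori, pedfuhs → pedfuhssori) double the final consonant and add -ori.
So tezikuhs → tezikuhssori.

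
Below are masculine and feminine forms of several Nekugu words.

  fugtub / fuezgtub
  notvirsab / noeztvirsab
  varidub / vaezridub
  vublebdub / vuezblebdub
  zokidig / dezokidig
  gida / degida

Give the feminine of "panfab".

paeznfab

"panfab" ends in -b. The stems ending in -b (fugtub → fuezgtub, notvirsab → noeztvirsab, varidub → vaezridub) insert -ez- after the first vowel.
So panfab → paeznfab.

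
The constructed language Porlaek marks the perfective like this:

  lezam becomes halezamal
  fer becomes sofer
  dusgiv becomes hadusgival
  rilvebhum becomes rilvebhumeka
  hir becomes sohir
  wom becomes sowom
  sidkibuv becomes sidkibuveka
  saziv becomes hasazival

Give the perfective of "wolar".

"wolar" has 2 vowels. The stems with 2 vowels (saziv → hasazival, lezam → halezamal, dusgiv → hadusgival) add ha- … -al around the stem.
The other patterns: stems with 1 vowel add the prefix so-; stems with 3 vowels add -eka.
So wolar → hawolaral.

hawolaral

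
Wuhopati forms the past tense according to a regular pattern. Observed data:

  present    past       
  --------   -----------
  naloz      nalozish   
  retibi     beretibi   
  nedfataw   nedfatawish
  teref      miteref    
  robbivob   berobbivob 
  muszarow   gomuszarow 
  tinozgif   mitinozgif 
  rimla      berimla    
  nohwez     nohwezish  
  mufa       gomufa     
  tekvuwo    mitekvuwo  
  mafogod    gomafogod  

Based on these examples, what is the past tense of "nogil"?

nedfataw and muszarow both end in -w yet inflect differently (nedfatawish, gomuszarow), so the final letter is not what conditions the rule; the first letter is.
"nogil" begins with n-. The stems beginning with n- (nohwez → nohwezish, naloz → nalozish, nedfataw → nedfatawish) add -ish.
So nogil → nogilish.

nogilish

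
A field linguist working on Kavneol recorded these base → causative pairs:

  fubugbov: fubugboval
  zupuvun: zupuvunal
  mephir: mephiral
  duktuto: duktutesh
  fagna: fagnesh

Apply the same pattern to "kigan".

"kigan" ends in a consonant. The stems ending in a consonant (fubugbov → fubugboval, zupuvun → zupuvunal, mephir → mephiral) add -al.
The other pattern: stems ending in a vowel drop the final letter and add -esh.
So kigan → kiganal.

kiganal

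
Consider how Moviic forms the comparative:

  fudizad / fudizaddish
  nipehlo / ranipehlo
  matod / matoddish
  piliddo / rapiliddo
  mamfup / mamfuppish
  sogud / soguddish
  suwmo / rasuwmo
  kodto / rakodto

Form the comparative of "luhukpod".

"luhukpod" ends in -d. The stems ending in -d (sogud → soguddish, fudizad → fudizaddish, matod → matoddish) double the final consonant and add -ish.
The other pattern: stems ending in -o add the prefix ra-.
So luhukpod → luhukpoddish.

luhukpoddish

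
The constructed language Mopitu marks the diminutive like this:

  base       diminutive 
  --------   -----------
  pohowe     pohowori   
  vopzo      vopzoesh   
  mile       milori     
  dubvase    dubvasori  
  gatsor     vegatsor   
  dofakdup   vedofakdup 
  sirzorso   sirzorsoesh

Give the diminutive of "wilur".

vewilur

vopzo and gatsor both have last vowel 'o' yet inflect differently (vopzoesh, vegatsor), so the last vowel is not what conditions the rule; the final letter is.
"wilur" ends in -r. The one such stem in the data (gatsor → vegatsor) adds the prefix ve-, so the same rule applies.
The other patterns: stems ending in -e drop the final letter and add -ori; stems ending in -o add -esh.
So wilur → vewilur.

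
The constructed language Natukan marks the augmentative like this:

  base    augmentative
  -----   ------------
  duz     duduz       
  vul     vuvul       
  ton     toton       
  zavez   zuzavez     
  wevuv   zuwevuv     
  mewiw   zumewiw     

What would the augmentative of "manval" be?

zumanval

"manval" has 2 vowels. The stems with 2 vowels (zavez → zuzavez, wevuv → zuwevuv, mewiw → zumewiw) add the prefix zu-.
So manval → zumanval.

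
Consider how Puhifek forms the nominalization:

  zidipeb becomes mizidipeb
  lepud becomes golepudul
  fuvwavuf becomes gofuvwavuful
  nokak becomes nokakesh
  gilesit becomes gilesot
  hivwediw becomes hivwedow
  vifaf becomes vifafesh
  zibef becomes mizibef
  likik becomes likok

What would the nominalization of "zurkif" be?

vifaf and fuvwavuf both end in -f yet inflect differently (vifafesh, gofuvwavuful), so the final letter is not what conditions the rule; the last vowel is.
"zurkif" has last vowel 'i'. The stems whose last vowel is 'i' (hivwediw → hivwedow, likik → likok, gilesit → gilesot) change the last vowel to 'o'.
The other patterns: stems whose last vowel is 'a' add -esh; stems whose last vowel is 'u' add go- … -ul around the stem; stems whose last vowel is 'e' add the prefix mi-.
So zurkif → zurkof.

zurkof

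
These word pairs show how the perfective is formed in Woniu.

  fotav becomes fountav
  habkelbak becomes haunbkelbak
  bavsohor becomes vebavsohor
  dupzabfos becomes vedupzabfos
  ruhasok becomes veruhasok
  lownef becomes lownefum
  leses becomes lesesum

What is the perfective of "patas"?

habkelbak and ruhasok both end in -k yet inflect differently (haunbkelbak, veruhasok), so the final letter is not what conditions the rule; the last vowel is.
"patas" has last vowel 'a'. The stems whose last vowel is 'a' (fotav → fountav, habkelbak → haunbkelbak) insert -un- after the first vowel.
The other patterns: stems whose last vowel is 'o' add the prefix ve-; stems whose last vowel is 'e' add -um.
So patas → pauntas.

pauntas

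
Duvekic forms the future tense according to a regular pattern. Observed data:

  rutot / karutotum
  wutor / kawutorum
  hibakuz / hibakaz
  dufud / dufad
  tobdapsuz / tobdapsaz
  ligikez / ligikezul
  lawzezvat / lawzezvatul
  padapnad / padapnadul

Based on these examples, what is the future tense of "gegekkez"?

"gegekkez" has last vowel 'e'. The one such stem in the data (ligikez → ligikezul) adds -ul, so the same rule applies.
The other patterns: stems whose last vowel is 'o' add ka- … -um around the stem; stems whose last vowel is 'u' change the last vowel to 'a'.
So gegekkez → gegekkezul.

gegekkezul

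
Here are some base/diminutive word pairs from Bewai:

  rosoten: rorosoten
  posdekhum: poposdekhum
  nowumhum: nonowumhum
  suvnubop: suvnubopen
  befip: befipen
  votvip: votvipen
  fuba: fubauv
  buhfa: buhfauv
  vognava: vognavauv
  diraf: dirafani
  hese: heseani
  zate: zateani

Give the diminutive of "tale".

taleani

"tale" ends in -e. The stems ending in -e (hese → heseani, zate → zateani) add -ani.
The other patterns: stems ending in -m or -n repeat the first consonant+vowel as a prefix; stems ending in -p add -en; stems ending in -a add -uv.
So tale → taleani.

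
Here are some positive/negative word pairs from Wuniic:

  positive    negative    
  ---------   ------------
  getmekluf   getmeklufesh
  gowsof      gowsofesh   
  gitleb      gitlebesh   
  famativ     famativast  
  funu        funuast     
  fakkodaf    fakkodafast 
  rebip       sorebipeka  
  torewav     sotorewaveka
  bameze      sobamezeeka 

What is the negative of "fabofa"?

"fabofa" begins with f-. The stems beginning with f- (famativ → famativast, funu → funuast, fakkodaf → fakkodafast) add -ast.
The other patterns: stems beginning with g- add -esh; stems beginning with b-, r- or t- add so- … -eka around the stem.
So fabofa → fabofaast.

fabofaast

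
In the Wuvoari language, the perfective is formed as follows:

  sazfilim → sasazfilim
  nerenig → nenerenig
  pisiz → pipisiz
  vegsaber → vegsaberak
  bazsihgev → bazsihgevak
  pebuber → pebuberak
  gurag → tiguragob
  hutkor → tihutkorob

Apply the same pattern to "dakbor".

"dakbor" has last vowel 'o'. The one such stem in the data (hutkor → tihutkorob) adds ti- … -ob around the stem, so the same rule applies.
The other patterns: stems whose last vowel is 'i' repeat the first consonant+vowel as a prefix; stems whose last vowel is 'e' add -ak.
So dakbor → tidakborob.

tidakborob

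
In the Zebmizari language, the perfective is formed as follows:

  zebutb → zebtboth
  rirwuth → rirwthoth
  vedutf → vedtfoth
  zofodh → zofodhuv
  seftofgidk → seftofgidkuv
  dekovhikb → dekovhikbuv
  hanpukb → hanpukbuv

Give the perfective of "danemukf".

"danemukf" has second-to-last letter 'k'. The stems whose second-to-last letter is 'k' (dekovhikb → dekovhikbuv, hanpukb → hanpukbuv) add -uv.
So danemukf → danemukfuv.

danemukfuv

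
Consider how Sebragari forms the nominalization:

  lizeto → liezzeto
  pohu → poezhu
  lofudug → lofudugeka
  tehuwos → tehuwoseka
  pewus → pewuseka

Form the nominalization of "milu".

miezlu

pohu and lofudug both have last vowel 'u' yet inflect differently (poezhu, lofudugeka), so the last vowel is not what conditions the rule; whether the stem ends in a vowel or a consonant is.
"milu" ends in a vowel. The stems ending in a vowel (lizeto → liezzeto, pohu → poezhu) insert -ez- after the first vowel.
So milu → miezlu.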